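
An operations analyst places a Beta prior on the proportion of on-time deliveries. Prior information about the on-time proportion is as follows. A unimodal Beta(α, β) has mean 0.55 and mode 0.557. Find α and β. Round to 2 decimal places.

α = 8.96, β = 7.33

With s = α+β: μ = α/s and mode = (α−1)/(s−2). Eliminating α = μs,
μs − 1 = m(s−2) ⇒ s(μ−m) = 1−2m ⇒ s = -0.114/-0.007 = 16.2857.
So α = μs = 8.96, β = (1−μ)s = 7.33.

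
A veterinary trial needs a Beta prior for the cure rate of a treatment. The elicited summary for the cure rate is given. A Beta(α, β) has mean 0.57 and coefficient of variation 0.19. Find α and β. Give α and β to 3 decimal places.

α = 11.341, β = 8.556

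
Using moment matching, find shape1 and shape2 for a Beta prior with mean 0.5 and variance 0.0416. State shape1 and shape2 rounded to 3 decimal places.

By moment matching, shape1+shape2 = μ(1−μ)/σ² − 1 = (0.5·0.5)/0.0416 − 1 = 6.0096 − 1 = 5.0096.
Since shape1/(shape1+shape2) = μ, shape1 = 0.5·5.0096 = 2.505 and shape2 = 0.5·5.0096 = 2.505.

shape1 = 2.505, shape2 = 2.505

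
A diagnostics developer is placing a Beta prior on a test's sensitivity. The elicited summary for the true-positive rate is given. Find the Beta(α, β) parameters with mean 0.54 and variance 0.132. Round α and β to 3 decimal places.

α = 0.476, β = 0.406

Write ν = α+β; then α = μν and Var = μ(1−μ)/(ν+1).
ν = μ(1−μ)/Var − 1 = 0.2484/0.132 − 1 = 0.8818.
α = 0.54·0.8818 = 0.476, β = 0.46·0.8818 = 0.406.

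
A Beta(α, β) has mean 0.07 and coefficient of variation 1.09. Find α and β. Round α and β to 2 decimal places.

Var = (CV·μ)² = (1.09×0.07)² = 0.005822.
α+β = μ(1−μ)/Var − 1 = 0.0651/0.005822 − 1 = 10.1823.
Thus α = 0.07·10.1823 = 0.71 and β = 0.93·10.1823 = 9.47.

α = 0.71, β = 9.47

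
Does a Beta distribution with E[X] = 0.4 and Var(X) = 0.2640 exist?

No

For any Beta, Var(X) < E[X]·(1−E[X]).
Here μ(1−μ) = 0.4×0.6 = 0.24, and 0.2640 ≥ 0.24.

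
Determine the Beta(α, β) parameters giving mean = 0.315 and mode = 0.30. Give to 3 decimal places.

With s = α+β: μ = α/s and mode = (α−1)/(s−2). Eliminating α = μs,
μs − 1 = m(s−2) ⇒ s(μ−m) = 1−2m ⇒ s = 0.40/0.015 = 26.6667.
So α = μs = 8.400, β = (1−μ)s = 18.267.

α = 8.400, β = 18.267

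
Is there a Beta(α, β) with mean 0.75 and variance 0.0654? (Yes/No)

Yes

For any Beta, Var(X) < E[X]·(1−E[X]).
Here μ(1−μ) = 0.75×0.25 = 0.1875, and 0.0654 < 0.1875.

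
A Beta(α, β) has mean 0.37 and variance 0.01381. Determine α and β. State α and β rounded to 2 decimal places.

Let s = α+β. The Beta variance is μ(1−μ)/(s+1).
So s+1 = μ(1−μ)/σ² = (0.37×0.63)/0.01381 = 0.2331/0.01381 = 16.8791, giving s = 15.8791.
Then α = μs = 0.37×15.8791 = 5.88 and β = (1−μ)s = 0.63×15.8791 = 10.00.

α = 5.88, β = 10.00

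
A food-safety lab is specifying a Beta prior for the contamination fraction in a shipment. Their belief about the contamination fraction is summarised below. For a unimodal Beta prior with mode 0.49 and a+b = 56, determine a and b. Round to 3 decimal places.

Mode = (a−1)/(κ−2) with κ = a+b, so a−1 = 0.49·54 = 26.460.
a = 27.460; b = κ − a = 28.540.

a = 27.460, b = 28.540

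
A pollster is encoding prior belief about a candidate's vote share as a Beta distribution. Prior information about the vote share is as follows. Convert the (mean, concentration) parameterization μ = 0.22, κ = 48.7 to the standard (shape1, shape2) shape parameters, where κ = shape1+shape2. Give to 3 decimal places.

shape1 = 10.714, shape2 = 37.986

shape1 = μκ = 0.22×48.7 = 10.714 and shape2 = (1−μ)κ = 0.78×48.7 = 37.986.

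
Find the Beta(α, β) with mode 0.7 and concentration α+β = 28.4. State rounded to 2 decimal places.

Mode = (α−1)/(κ−2) with κ = α+β, so α−1 = 0.7·26.4 = 18.48.
α = 19.48; β = κ − α = 8.92.

α = 19.48, β = 8.92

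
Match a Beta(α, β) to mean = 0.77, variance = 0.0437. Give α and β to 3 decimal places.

α = 2.351, β = 0.702

Let s = α+β. The Beta variance is μ(1−μ)/(s+1).
So s+1 = μ(1−μ)/σ² = (0.77×0.23)/0.0437 = 0.1771/0.0437 = 4.0526, giving s = 3.0526.
Then α = μs = 0.77×3.0526 = 2.351 and β = (1−μ)s = 0.23×3.0526 = 0.702.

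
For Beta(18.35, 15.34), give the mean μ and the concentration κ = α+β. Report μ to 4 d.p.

κ = α+β = 18.35+15.34 = 33.69; μ = α/κ = 18.35/33.69 = 0.5447.

μ = 0.5447, κ = 33.69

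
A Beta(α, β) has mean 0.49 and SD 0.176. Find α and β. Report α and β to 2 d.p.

First σ² = 0.030976. Setting α = μn, β = (1−μ)n with n = α+β,
μ(1−μ)/(n+1) = 0.030976 ⇒ n+1 = 0.2499/0.030976 = 8.0675 ⇒ n = 7.0675.
Hence α = 0.49×7.0675 = 3.46, β = 0.51×7.0675 = 3.60.

α = 3.46, β = 3.60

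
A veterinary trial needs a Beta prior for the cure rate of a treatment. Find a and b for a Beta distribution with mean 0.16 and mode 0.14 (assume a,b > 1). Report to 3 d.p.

a = 5.760, b = 30.240

Let s = a+b. Mean gives a = μs = 0.16s; mode gives (a−1)/(s−2) = 0.14.
Substituting: 0.16s − 1 = 0.14(s−2) = 0.14s − 0.28, so 0.02s = 0.72 and s = 36.0000.
Then a = 0.16×36.0000 = 5.760 and b = s−a = 30.240.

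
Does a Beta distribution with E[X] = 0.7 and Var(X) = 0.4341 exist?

A Beta with mean μ has variance μ(1−μ)/(α+β+1) < μ(1−μ).
Here μ(1−μ) = 0.7×0.3 = 0.21, and 0.4341 ≥ 0.21.

No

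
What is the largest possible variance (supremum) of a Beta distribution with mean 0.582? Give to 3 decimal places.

0.243

For fixed mean μ the Beta variance is μ(1−μ)/(α+β+1), increasing as α+β decreases.
Its least upper bound (not attained) is μ(1−μ) = 0.582·0.418 = 0.243.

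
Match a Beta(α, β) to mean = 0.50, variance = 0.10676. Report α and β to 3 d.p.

α = 0.671, β = 0.671

Write ν = α+β; then α = μν and Var = μ(1−μ)/(ν+1).
ν = μ(1−μ)/Var − 1 = 0.2500/0.10676 − 1 = 1.3417.
α = 0.50·1.3417 = 0.671, β = 0.50·1.3417 = 0.671.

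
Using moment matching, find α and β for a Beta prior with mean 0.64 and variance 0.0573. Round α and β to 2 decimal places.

Write ν = α+β; then α = μν and Var = μ(1−μ)/(ν+1).
ν = μ(1−μ)/Var − 1 = 0.2304/0.0573 − 1 = 3.0209.
α = 0.64·3.0209 = 1.93, β = 0.36·3.0209 = 1.09.

α = 1.93, β = 1.09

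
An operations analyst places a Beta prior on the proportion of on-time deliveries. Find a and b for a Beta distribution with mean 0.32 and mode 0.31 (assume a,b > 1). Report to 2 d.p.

With s = a+b: μ = a/s and mode = (a−1)/(s−2). Eliminating a = μs,
μs − 1 = m(s−2) ⇒ s(μ−m) = 1−2m ⇒ s = 0.38/0.01 = 38.0000.
So a = μs = 12.16, b = (1−μ)s = 25.84.

a = 12.16, b = 25.84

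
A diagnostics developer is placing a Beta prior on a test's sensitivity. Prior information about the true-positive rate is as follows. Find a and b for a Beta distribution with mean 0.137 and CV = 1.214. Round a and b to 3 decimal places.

Var = (CV·μ)² = (1.214×0.137)² = 0.027662.
a+b = μ(1−μ)/Var − 1 = 0.118231/0.027662 − 1 = 3.2742.
Thus a = 0.137·3.2742 = 0.449 and b = 0.863·3.2742 = 2.826.

a = 0.449, b = 2.826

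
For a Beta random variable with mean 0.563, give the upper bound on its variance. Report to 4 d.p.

0.2460

For fixed mean μ the Beta variance is μ(1−μ)/(α+β+1), increasing as α+β decreases.
Its least upper bound (not attained) is μ(1−μ) = 0.563·0.437 = 0.2460.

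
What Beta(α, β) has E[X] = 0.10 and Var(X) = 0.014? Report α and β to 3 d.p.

α = 0.543, β = 4.886

Write ν = α+β; then α = μν and Var = μ(1−μ)/(ν+1).
ν = μ(1−μ)/Var − 1 = 0.0900/0.014 − 1 = 5.4286.
α = 0.10·5.4286 = 0.543, β = 0.90·5.4286 = 4.886.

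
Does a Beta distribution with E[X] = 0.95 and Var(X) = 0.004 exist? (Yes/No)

Yes

A Beta with mean μ has variance μ(1−μ)/(α+β+1) < μ(1−μ).
Here μ(1−μ) = 0.95×0.05 = 0.0475, and 0.004 < 0.0475.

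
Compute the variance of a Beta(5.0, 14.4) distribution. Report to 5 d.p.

Var = αβ/[(α+β)²(α+β+1)] = (5.0×14.4)/(19.4²×20.4) = 72.00/7677.744 = 0.00938.

0.00938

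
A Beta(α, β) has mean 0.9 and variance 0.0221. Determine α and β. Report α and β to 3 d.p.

Let s = α+β. The Beta variance is μ(1−μ)/(s+1).
So s+1 = μ(1−μ)/σ² = (0.9×0.1)/0.0221 = 0.09/0.0221 = 4.0724, giving s = 3.0724.
Then α = μs = 0.9×3.0724 = 2.765 and β = (1−μ)s = 0.1×3.0724 = 0.307.

α = 2.765, β = 0.307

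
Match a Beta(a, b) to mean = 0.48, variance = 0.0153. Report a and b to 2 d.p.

By moment matching, a+b = μ(1−μ)/σ² − 1 = (0.48·0.52)/0.0153 − 1 = 16.3137 − 1 = 15.3137.
Since a/(a+b) = μ, a = 0.48·15.3137 = 7.35 and b = 0.52·15.3137 = 7.96.

a = 7.35, b = 7.96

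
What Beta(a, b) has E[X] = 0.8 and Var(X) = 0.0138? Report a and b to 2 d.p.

a = 8.48, b = 2.12

Write ν = a+b; then a = μν and Var = μ(1−μ)/(ν+1).
ν = μ(1−μ)/Var − 1 = 0.16/0.0138 − 1 = 10.5942.
a = 0.8·10.5942 = 8.48, b = 0.2·10.5942 = 2.12.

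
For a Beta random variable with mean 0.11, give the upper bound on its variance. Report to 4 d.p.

0.0979

For fixed mean μ the Beta variance is μ(1−μ)/(α+β+1), increasing as α+β decreases.
Its least upper bound (not attained) is μ(1−μ) = 0.11·0.89 = 0.0979.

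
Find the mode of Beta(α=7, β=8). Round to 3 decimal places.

With α,β > 1, mode = (α−1)/(α+β−2) = 6/13 = 0.462.

0.462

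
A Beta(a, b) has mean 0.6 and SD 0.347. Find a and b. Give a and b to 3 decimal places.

a = 0.596, b = 0.397

Variance = 0.347² = 0.120409. The moment-matching identity a+b = μ(1−μ)/Var − 1 gives
a+b = 0.24/0.120409 − 1 = 0.9932, so a = μ·0.9932 = 0.596 and b = (1−μ)·0.9932 = 0.397.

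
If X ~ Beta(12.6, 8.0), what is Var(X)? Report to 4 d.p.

0.0110

Var = αβ/[(α+β)²(α+β+1)] = (12.6×8.0)/(20.6²×21.6) = 100.80/9166.176 = 0.0110.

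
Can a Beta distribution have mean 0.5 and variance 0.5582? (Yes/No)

No

For any Beta, Var(X) < E[X]·(1−E[X]).
Here μ(1−μ) = 0.5×0.5 = 0.25, and 0.5582 ≥ 0.25.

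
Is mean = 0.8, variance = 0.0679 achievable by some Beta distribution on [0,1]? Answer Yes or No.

A Beta with mean μ has variance μ(1−μ)/(α+β+1) < μ(1−μ).
Here μ(1−μ) = 0.8×0.2 = 0.16, and 0.0679 < 0.16.

Yes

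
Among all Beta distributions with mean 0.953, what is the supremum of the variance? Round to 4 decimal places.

0.0448

Var = μ(1−μ)/(α+β+1), which approaches μ(1−μ) as α+β → 0.
So the supremum is μ(1−μ) = 0.953×0.047 = 0.0448.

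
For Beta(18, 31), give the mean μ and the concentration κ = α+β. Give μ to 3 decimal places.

κ = α+β = 18+31 = 49; μ = α/κ = 18/49 = 0.367.

μ = 0.367, κ = 49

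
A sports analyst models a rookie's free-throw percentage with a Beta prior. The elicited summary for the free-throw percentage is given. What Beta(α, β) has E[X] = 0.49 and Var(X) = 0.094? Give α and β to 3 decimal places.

α = 0.813, β = 0.846

By moment matching, α+β = μ(1−μ)/σ² − 1 = (0.49·0.51)/0.094 − 1 = 2.6585 − 1 = 1.6585.
Since α/(α+β) = μ, α = 0.49·1.6585 = 0.813 and β = 0.51·1.6585 = 0.846.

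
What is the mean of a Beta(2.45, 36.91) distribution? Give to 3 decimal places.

The Beta mean is α/(α+β) = 2.45/(2.45+36.91) = 0.062.

0.062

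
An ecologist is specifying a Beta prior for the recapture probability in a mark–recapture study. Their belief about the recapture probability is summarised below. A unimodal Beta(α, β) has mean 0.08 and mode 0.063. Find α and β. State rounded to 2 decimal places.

With s = α+β: μ = α/s and mode = (α−1)/(s−2). Eliminating α = μs,
μs − 1 = m(s−2) ⇒ s(μ−m) = 1−2m ⇒ s = 0.874/0.017 = 51.4118.
So α = μs = 4.11, β = (1−μ)s = 47.30.

α = 4.11, β = 47.30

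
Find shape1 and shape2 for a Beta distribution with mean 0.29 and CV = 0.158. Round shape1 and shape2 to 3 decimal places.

shape1 = 28.151, shape2 = 68.921

σ = CV·μ = 0.158×0.29 = 0.04582, so σ² = 0.002099.
s+1 = μ(1−μ)/σ² = 0.2059/0.002099 = 98.0723, so s = shape1+shape2 = 97.0723.
shape1 = μs = 28.151, shape2 = (1−μ)s = 68.921.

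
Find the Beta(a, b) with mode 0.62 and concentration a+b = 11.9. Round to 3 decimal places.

a = 7.138, b = 4.762

Since the density peak of Beta(a,b) is at (a−1)/(a+b−2),
a = 1 + 0.62(11.9−2) = 7.138 and b = 11.9 − 7.138 = 4.762.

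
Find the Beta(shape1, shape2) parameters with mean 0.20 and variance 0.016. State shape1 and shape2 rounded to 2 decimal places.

shape1 = 1.80, shape2 = 7.20

Let s = shape1+shape2. The Beta variance is μ(1−μ)/(s+1).
So s+1 = μ(1−μ)/σ² = (0.20×0.80)/0.016 = 0.1600/0.016 = 10.0000, giving s = 9.0000.
Then shape1 = μs = 0.20×9.0000 = 1.80 and shape2 = (1−μ)s = 0.80×9.0000 = 7.20.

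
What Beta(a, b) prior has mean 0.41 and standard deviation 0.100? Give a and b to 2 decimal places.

Variance = 0.100² = 0.010000. The moment-matching identity a+b = μ(1−μ)/Var − 1 gives
a+b = 0.2419/0.010000 − 1 = 23.1900, so a = μ·23.1900 = 9.51 and b = (1−μ)·23.1900 = 13.68.

a = 9.51, b = 13.68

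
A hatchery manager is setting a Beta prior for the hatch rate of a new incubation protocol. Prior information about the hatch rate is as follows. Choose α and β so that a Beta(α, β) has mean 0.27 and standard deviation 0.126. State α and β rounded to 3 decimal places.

α = 3.082, β = 8.333

σ² = 0.126² = 0.015876.
With s = α+β, Var = μ(1−μ)/(s+1), so s+1 = (0.27×0.73)/0.015876 = 12.4150 and s = 11.4150.
α = μs = 3.082, β = (1−μ)s = 8.333.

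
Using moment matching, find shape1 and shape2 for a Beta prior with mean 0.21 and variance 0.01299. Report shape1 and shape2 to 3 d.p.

Let s = shape1+shape2. The Beta variance is μ(1−μ)/(s+1).
So s+1 = μ(1−μ)/σ² = (0.21×0.79)/0.01299 = 0.1659/0.01299 = 12.7714, giving s = 11.7714.
Then shape1 = μs = 0.21×11.7714 = 2.472 and shape2 = (1−μ)s = 0.79×11.7714 = 9.299.

shape1 = 2.472, shape2 = 9.299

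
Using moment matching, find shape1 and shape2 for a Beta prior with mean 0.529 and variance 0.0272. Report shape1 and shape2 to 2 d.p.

shape1 = 4.32, shape2 = 3.84

By moment matching, shape1+shape2 = μ(1−μ)/σ² − 1 = (0.529·0.471)/0.0272 − 1 = 9.1603 − 1 = 8.1603.
Since shape1/(shape1+shape2) = μ, shape1 = 0.529·8.1603 = 4.32 and shape2 = 0.471·8.1603 = 3.84.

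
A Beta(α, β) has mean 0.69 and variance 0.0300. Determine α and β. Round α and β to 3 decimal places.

By moment matching, α+β = μ(1−μ)/σ² − 1 = (0.69·0.31)/0.0300 − 1 = 7.1300 − 1 = 6.1300.
Since α/(α+β) = μ, α = 0.69·6.1300 = 4.230 and β = 0.31·6.1300 = 1.900.

α = 4.230, β = 1.900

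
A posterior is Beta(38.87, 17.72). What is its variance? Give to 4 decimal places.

Var = αβ/[(α+β)²(α+β+1)] = (38.87×17.72)/(56.59²×57.59) = 688.7764/184427.834279 = 0.0037.

0.0037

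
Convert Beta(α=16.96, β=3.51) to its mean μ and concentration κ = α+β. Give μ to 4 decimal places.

κ = α+β = 16.96+3.51 = 20.47; μ = α/κ = 16.96/20.47 = 0.8285.

μ = 0.8285, κ = 20.47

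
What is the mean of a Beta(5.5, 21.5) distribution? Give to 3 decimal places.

0.204

E[X] = α/(α+β) = 5.5/27.0 = 0.204.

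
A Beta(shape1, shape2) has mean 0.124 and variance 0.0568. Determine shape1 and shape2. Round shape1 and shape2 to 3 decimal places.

Write ν = shape1+shape2; then shape1 = μν and Var = μ(1−μ)/(ν+1).
ν = μ(1−μ)/Var − 1 = 0.108624/0.0568 − 1 = 0.9124.
shape1 = 0.124·0.9124 = 0.113, shape2 = 0.876·0.9124 = 0.799.

shape1 = 0.113, shape2 = 0.799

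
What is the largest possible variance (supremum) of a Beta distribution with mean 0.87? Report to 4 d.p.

0.1131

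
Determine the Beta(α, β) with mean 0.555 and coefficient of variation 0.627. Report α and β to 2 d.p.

α = 0.58, β = 0.46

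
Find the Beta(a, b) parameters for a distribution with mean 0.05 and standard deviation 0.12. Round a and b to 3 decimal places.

First σ² = 0.0144. Setting a = μn, b = (1−μ)n with n = a+b,
μ(1−μ)/(n+1) = 0.0144 ⇒ n+1 = 0.0475/0.0144 = 3.2986 ⇒ n = 2.2986.
Hence a = 0.05×2.2986 = 0.115, b = 0.95×2.2986 = 2.184.

a = 0.115, b = 2.184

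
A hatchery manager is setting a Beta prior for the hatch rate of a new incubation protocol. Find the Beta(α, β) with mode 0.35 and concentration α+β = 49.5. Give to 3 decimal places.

Since the density peak of Beta(α,β) is at (α−1)/(α+β−2),
α = 1 + 0.35(49.5−2) = 17.625 and β = 49.5 − 17.625 = 31.875.

α = 17.625, β = 31.875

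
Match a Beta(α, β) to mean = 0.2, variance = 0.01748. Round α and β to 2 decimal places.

By moment matching, α+β = μ(1−μ)/σ² − 1 = (0.2·0.8)/0.01748 − 1 = 9.1533 − 1 = 8.1533.
Since α/(α+β) = μ, α = 0.2·8.1533 = 1.63 and β = 0.8·8.1533 = 6.52.

α = 1.63, β = 6.52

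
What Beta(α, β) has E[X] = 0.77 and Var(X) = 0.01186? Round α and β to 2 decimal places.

α = 10.73, β = 3.20

By moment matching, α+β = μ(1−μ)/σ² − 1 = (0.77·0.23)/0.01186 − 1 = 14.9325 − 1 = 13.9325.
Since α/(α+β) = μ, α = 0.77·13.9325 = 10.73 and β = 0.23·13.9325 = 3.20.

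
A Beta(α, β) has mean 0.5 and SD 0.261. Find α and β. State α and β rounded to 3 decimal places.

First σ² = 0.068121. Setting α = μn, β = (1−μ)n with n = α+β,
μ(1−μ)/(n+1) = 0.068121 ⇒ n+1 = 0.25/0.068121 = 3.6699 ⇒ n = 2.6699.
Hence α = 0.5×2.6699 = 1.335, β = 0.5×2.6699 = 1.335.

α = 1.335, β = 1.335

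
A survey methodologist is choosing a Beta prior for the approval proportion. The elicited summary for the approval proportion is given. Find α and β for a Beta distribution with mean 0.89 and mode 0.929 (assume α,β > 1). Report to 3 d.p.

α = 19.580, β = 2.420

Let s = α+β. Mean gives α = μs = 0.89s; mode gives (α−1)/(s−2) = 0.929.
Substituting: 0.89s − 1 = 0.929(s−2) = 0.929s − 1.858, so -0.039s = -0.858 and s = 22.0000.
Then α = 0.89×22.0000 = 19.580 and β = s−α = 2.420.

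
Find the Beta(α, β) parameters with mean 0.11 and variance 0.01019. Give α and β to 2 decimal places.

Let s = α+β. The Beta variance is μ(1−μ)/(s+1).
So s+1 = μ(1−μ)/σ² = (0.11×0.89)/0.01019 = 0.0979/0.01019 = 9.6075, giving s = 8.6075.
Then α = μs = 0.11×8.6075 = 0.95 and β = (1−μ)s = 0.89×8.6075 = 7.66.

α = 0.95, β = 7.66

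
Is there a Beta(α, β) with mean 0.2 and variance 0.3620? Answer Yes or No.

A Beta with mean μ has variance μ(1−μ)/(α+β+1) < μ(1−μ).
Here μ(1−μ) = 0.2×0.8 = 0.16, and 0.3620 ≥ 0.16.

No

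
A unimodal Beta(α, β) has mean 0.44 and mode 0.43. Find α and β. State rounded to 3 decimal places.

α = 6.160, β = 7.840

With s = α+β: μ = α/s and mode = (α−1)/(s−2). Eliminating α = μs,
μs − 1 = m(s−2) ⇒ s(μ−m) = 1−2m ⇒ s = 0.14/0.01 = 14.0000.
So α = μs = 6.160, β = (1−μ)s = 7.840.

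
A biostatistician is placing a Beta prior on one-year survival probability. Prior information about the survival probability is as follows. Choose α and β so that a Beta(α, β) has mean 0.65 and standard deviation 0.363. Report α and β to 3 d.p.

α = 0.472, β = 0.254

First σ² = 0.131769. Setting α = μn, β = (1−μ)n with n = α+β,
μ(1−μ)/(n+1) = 0.131769 ⇒ n+1 = 0.2275/0.131769 = 1.7265 ⇒ n = 0.7265.
Hence α = 0.65×0.7265 = 0.472, β = 0.35×0.7265 = 0.254.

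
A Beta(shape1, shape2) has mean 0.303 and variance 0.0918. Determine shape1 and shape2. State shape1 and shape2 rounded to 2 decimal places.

Write ν = shape1+shape2; then shape1 = μν and Var = μ(1−μ)/(ν+1).
ν = μ(1−μ)/Var − 1 = 0.211191/0.0918 − 1 = 1.3006.
shape1 = 0.303·1.3006 = 0.39, shape2 = 0.697·1.3006 = 0.91.

shape1 = 0.39, shape2 = 0.91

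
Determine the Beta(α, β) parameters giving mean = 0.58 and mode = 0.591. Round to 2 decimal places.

With s = α+β: μ = α/s and mode = (α−1)/(s−2). Eliminating α = μs,
μs − 1 = m(s−2) ⇒ s(μ−m) = 1−2m ⇒ s = -0.182/-0.011 = 16.5455.
So α = μs = 9.60, β = (1−μ)s = 6.95.

α = 9.60, β = 6.95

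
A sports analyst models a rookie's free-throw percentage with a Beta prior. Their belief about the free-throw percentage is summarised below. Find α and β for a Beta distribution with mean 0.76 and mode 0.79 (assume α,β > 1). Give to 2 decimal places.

α = 14.69, β = 4.64

With s = α+β: μ = α/s and mode = (α−1)/(s−2). Eliminating α = μs,
μs − 1 = m(s−2) ⇒ s(μ−m) = 1−2m ⇒ s = -0.58/-0.03 = 19.3333.
So α = μs = 14.69, β = (1−μ)s = 4.64.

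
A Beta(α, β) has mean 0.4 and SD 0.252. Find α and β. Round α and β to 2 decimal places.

Variance = 0.252² = 0.063504. The moment-matching identity α+β = μ(1−μ)/Var − 1 gives
α+β = 0.24/0.063504 − 1 = 2.7793, so α = μ·2.7793 = 1.11 and β = (1−μ)·2.7793 = 1.67.

α = 1.11, β = 1.67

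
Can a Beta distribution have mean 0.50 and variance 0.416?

For any Beta, Var(X) < E[X]·(1−E[X]).
Here μ(1−μ) = 0.50×0.50 = 0.2500, and 0.416 ≥ 0.2500.

No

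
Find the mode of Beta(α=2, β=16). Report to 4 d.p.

With α,β > 1, mode = (α−1)/(α+β−2) = 1/16 = 0.0625.

0.0625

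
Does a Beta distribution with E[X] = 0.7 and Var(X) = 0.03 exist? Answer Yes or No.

The Beta variance bound is σ² < μ(1−μ).
Here μ(1−μ) = 0.7×0.3 = 0.21, and 0.03 < 0.21.

Yes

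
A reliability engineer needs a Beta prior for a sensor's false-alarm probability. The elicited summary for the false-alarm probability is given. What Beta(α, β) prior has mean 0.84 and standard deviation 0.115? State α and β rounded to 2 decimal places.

α = 7.70, β = 1.47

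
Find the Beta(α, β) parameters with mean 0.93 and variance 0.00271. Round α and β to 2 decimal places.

Write ν = α+β; then α = μν and Var = μ(1−μ)/(ν+1).
ν = μ(1−μ)/Var − 1 = 0.0651/0.00271 − 1 = 23.0221.
α = 0.93·23.0221 = 21.41, β = 0.07·23.0221 = 1.61.

α = 21.41, β = 1.61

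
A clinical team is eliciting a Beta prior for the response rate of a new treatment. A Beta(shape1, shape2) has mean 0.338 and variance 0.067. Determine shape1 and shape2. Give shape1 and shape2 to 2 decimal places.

shape1 = 0.79, shape2 = 1.55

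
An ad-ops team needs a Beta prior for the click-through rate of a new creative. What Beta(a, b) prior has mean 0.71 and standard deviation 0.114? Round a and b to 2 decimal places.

σ² = 0.114² = 0.012996.
With s = a+b, Var = μ(1−μ)/(s+1), so s+1 = (0.71×0.29)/0.012996 = 15.8433 and s = 14.8433.
a = μs = 10.54, b = (1−μ)s = 4.30.

a = 10.54, b = 4.30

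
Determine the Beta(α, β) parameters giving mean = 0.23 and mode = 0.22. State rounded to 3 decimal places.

α = 12.880, β = 43.120

Let s = α+β. Mean gives α = μs = 0.23s; mode gives (α−1)/(s−2) = 0.22.
Substituting: 0.23s − 1 = 0.22(s−2) = 0.22s − 0.44, so 0.01s = 0.56 and s = 56.0000.
Then α = 0.23×56.0000 = 12.880 and β = s−α = 43.120.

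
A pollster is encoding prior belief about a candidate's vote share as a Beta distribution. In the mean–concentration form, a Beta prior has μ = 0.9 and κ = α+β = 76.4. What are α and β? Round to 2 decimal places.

α = 68.76, β = 7.64

α = μκ = 0.9×76.4 = 68.76 and β = (1−μ)κ = 0.1×76.4 = 7.64.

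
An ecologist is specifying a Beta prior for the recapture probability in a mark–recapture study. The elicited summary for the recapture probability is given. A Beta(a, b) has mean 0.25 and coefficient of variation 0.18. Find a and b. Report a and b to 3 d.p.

a = 22.898, b = 68.694

Var = (CV·μ)² = (0.18×0.25)² = 0.002025.
a+b = μ(1−μ)/Var − 1 = 0.1875/0.002025 − 1 = 91.5926.
Thus a = 0.25·91.5926 = 22.898 and b = 0.75·91.5926 = 68.694.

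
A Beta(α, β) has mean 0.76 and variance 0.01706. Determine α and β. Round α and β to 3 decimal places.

Write ν = α+β; then α = μν and Var = μ(1−μ)/(ν+1).
ν = μ(1−μ)/Var − 1 = 0.1824/0.01706 − 1 = 9.6917.
α = 0.76·9.6917 = 7.366, β = 0.24·9.6917 = 2.326.

α = 7.366, β = 2.326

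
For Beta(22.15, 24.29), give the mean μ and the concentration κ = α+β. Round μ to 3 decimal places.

μ = 0.477, κ = 46.44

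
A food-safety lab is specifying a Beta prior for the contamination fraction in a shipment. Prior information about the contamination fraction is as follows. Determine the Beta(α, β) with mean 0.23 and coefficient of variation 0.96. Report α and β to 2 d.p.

α = 0.61, β = 2.03

Var = (CV·μ)² = (0.96×0.23)² = 0.048753.
α+β = μ(1−μ)/Var − 1 = 0.1771/0.048753 − 1 = 2.6326.
Thus α = 0.23·2.6326 = 0.61 and β = 0.77·2.6326 = 2.03.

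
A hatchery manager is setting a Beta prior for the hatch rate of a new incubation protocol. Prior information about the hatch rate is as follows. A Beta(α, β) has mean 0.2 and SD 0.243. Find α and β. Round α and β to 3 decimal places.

α = 0.342, β = 1.368

σ² = 0.243² = 0.059049.
With s = α+β, Var = μ(1−μ)/(s+1), so s+1 = (0.2×0.8)/0.059049 = 2.7096 and s = 1.7096.
α = μs = 0.342, β = (1−μ)s = 1.368.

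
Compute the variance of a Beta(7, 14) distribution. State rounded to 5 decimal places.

0.01010

μ = 7/21 = 0.333333; Var = μ(1−μ)/(α+β+1) = 0.2222222/22 = 0.01010.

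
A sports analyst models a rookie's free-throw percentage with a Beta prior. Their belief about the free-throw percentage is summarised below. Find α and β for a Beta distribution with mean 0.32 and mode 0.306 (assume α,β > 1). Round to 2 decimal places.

α = 8.87, β = 18.85

Let s = α+β. Mean gives α = μs = 0.32s; mode gives (α−1)/(s−2) = 0.306.
Substituting: 0.32s − 1 = 0.306(s−2) = 0.306s − 0.612, so 0.014s = 0.388 and s = 27.7143.
Then α = 0.32×27.7143 = 8.87 and β = s−α = 18.85.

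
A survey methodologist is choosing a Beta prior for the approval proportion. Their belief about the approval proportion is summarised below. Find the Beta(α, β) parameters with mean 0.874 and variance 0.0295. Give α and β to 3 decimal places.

α = 2.389, β = 0.344

Write ν = α+β; then α = μν and Var = μ(1−μ)/(ν+1).
ν = μ(1−μ)/Var − 1 = 0.110124/0.0295 − 1 = 2.7330.
α = 0.874·2.7330 = 2.389, β = 0.126·2.7330 = 0.344.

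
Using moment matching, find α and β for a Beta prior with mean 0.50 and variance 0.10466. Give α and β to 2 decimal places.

Write ν = α+β; then α = μν and Var = μ(1−μ)/(ν+1).
ν = μ(1−μ)/Var − 1 = 0.2500/0.10466 − 1 = 1.3887.
α = 0.50·1.3887 = 0.69, β = 0.50·1.3887 = 0.69.

α = 0.69, β = 0.69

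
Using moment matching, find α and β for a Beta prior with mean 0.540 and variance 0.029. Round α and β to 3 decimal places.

α = 4.085, β = 3.480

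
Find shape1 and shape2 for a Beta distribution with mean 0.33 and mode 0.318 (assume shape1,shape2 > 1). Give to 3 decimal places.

Let s = shape1+shape2. Mean gives shape1 = μs = 0.33s; mode gives (shape1−1)/(s−2) = 0.318.
Substituting: 0.33s − 1 = 0.318(s−2) = 0.318s − 0.636, so 0.012s = 0.364 and s = 30.3333.
Then shape1 = 0.33×30.3333 = 10.010 and shape2 = s−shape1 = 20.323.

shape1 = 10.010, shape2 = 20.323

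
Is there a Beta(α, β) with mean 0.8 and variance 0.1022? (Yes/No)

The Beta variance bound is σ² < μ(1−μ).
Here μ(1−μ) = 0.8×0.2 = 0.16, and 0.1022 < 0.16.

Yes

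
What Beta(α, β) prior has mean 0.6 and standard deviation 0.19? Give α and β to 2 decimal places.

α = 3.39, β = 2.26

σ² = 0.19² = 0.0361.
With s = α+β, Var = μ(1−μ)/(s+1), so s+1 = (0.6×0.4)/0.0361 = 6.6482 and s = 5.6482.
α = μs = 3.39, β = (1−μ)s = 2.26.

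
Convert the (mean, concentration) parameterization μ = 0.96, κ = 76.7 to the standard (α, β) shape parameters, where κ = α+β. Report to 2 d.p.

Split κ in proportion μ : (1−μ): α = 0.96·76.7 = 73.63, β = 76.7 − 73.63 = 3.07.

α = 73.63, β = 3.07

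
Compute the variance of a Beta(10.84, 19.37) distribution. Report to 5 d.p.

0.00737

α+β = 30.21 and αβ = 209.9708, so Var = αβ/[(α+β)²(α+β+1)] = 209.9708/28483.622361 = 0.00737.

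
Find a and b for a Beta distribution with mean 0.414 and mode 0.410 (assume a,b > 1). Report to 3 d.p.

a = 18.630, b = 26.370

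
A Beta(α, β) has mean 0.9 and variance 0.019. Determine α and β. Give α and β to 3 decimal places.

α = 3.363, β = 0.374

By moment matching, α+β = μ(1−μ)/σ² − 1 = (0.9·0.1)/0.019 − 1 = 4.7368 − 1 = 3.7368.
Since α/(α+β) = μ, α = 0.9·3.7368 = 3.363 and β = 0.1·3.7368 = 0.374.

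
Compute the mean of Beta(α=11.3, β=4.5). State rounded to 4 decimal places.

0.7152

The Beta mean is α/(α+β) = 11.3/(11.3+4.5) = 0.7152.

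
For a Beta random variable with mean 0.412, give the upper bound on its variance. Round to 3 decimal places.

0.242

Var = μ(1−μ)/(α+β+1), which approaches μ(1−μ) as α+β → 0.
So the supremum is μ(1−μ) = 0.412×0.588 = 0.242.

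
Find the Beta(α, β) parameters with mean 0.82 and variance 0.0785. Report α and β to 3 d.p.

By moment matching, α+β = μ(1−μ)/σ² − 1 = (0.82·0.18)/0.0785 − 1 = 1.8803 − 1 = 0.8803.
Since α/(α+β) = μ, α = 0.82·0.8803 = 0.722 and β = 0.18·0.8803 = 0.158.

α = 0.722, β = 0.158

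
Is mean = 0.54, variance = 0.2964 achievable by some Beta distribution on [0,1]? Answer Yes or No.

No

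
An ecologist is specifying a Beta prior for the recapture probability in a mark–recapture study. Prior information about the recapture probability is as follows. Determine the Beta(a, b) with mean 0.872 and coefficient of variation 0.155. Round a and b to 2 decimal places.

a = 4.46, b = 0.65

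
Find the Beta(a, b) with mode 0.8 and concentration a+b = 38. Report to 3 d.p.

a = 29.800, b = 8.200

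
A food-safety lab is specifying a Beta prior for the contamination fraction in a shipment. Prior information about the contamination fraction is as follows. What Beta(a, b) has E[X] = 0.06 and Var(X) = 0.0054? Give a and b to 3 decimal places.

Let s = a+b. The Beta variance is μ(1−μ)/(s+1).
So s+1 = μ(1−μ)/σ² = (0.06×0.94)/0.0054 = 0.0564/0.0054 = 10.4444, giving s = 9.4444.
Then a = μs = 0.06×9.4444 = 0.567 and b = (1−μ)s = 0.94×9.4444 = 8.878.

a = 0.567, b = 8.878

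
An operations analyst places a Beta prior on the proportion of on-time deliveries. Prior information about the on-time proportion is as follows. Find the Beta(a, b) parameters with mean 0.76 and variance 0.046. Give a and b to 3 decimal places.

Let s = a+b. The Beta variance is μ(1−μ)/(s+1).
So s+1 = μ(1−μ)/σ² = (0.76×0.24)/0.046 = 0.1824/0.046 = 3.9652, giving s = 2.9652.
Then a = μs = 0.76×2.9652 = 2.254 and b = (1−μ)s = 0.24×2.9652 = 0.712.

a = 2.254, b = 0.712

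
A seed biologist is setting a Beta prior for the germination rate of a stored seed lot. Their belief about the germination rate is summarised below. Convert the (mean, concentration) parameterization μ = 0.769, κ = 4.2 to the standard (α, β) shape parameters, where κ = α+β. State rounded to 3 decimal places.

Split κ in proportion μ : (1−μ): α = 0.769·4.2 = 3.230, β = 4.2 − 3.230 = 0.970.

α = 3.230, β = 0.970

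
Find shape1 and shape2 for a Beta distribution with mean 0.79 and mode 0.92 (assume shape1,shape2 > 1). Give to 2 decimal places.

With s = shape1+shape2: μ = shape1/s and mode = (shape1−1)/(s−2). Eliminating shape1 = μs,
μs − 1 = m(s−2) ⇒ s(μ−m) = 1−2m ⇒ s = -0.84/-0.13 = 6.4615.
So shape1 = μs = 5.10, shape2 = (1−μ)s = 1.36.

shape1 = 5.10, shape2 = 1.36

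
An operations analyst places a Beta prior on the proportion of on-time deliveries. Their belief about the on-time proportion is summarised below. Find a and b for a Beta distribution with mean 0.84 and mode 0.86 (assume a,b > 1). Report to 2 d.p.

With s = a+b: μ = a/s and mode = (a−1)/(s−2). Eliminating a = μs,
μs − 1 = m(s−2) ⇒ s(μ−m) = 1−2m ⇒ s = -0.72/-0.02 = 36.0000.
So a = μs = 30.24, b = (1−μ)s = 5.76.

a = 30.24, b = 5.76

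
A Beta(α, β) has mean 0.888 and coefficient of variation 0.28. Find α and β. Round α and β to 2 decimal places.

α = 0.54, β = 0.07

σ = CV·μ = 0.28×0.888 = 0.24864, so σ² = 0.061822.
s+1 = μ(1−μ)/σ² = 0.099456/0.061822 = 1.6088, so s = α+β = 0.6088.
α = μs = 0.54, β = (1−μ)s = 0.07.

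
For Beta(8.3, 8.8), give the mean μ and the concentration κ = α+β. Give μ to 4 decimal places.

μ = 0.4854, κ = 17.1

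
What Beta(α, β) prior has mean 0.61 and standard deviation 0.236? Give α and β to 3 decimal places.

α = 1.996, β = 1.276

σ² = 0.236² = 0.055696.
With s = α+β, Var = μ(1−μ)/(s+1), so s+1 = (0.61×0.39)/0.055696 = 4.2714 and s = 3.2714.
α = μs = 1.996, β = (1−μ)s = 1.276.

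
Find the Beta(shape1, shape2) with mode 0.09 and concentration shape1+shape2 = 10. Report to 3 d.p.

For shape1,shape2>1 the mode is (shape1−1)/(shape1+shape2−2), so shape1 = mode·(κ−2)+1 = 0.09×8+1 = 1.720.
And shape2 = (1−mode)·(κ−2)+1 = 0.91×8+1 = 8.280.

shape1 = 1.720, shape2 = 8.280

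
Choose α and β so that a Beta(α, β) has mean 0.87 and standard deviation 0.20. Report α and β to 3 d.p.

Variance = 0.20² = 0.0400. The moment-matching identity α+β = μ(1−μ)/Var − 1 gives
α+β = 0.1131/0.0400 − 1 = 1.8275, so α = μ·1.8275 = 1.590 and β = (1−μ)·1.8275 = 0.238.

α = 1.590, β = 0.238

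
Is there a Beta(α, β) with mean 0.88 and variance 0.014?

Yes

For any Beta, Var(X) < E[X]·(1−E[X]).
Here μ(1−μ) = 0.88×0.12 = 0.1056, and 0.014 < 0.1056.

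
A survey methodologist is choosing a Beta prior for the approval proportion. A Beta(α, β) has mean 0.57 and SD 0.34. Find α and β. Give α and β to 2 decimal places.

Variance = 0.34² = 0.1156. The moment-matching identity α+β = μ(1−μ)/Var − 1 gives
α+β = 0.2451/0.1156 − 1 = 1.1202, so α = μ·1.1202 = 0.64 and β = (1−μ)·1.1202 = 0.48.

α = 0.64, β = 0.48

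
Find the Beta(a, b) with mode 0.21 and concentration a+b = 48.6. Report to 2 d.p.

For a,b>1 the mode is (a−1)/(a+b−2), so a = mode·(κ−2)+1 = 0.21×46.6+1 = 10.79.
And b = (1−mode)·(κ−2)+1 = 0.79×46.6+1 = 37.81.

a = 10.79, b = 37.81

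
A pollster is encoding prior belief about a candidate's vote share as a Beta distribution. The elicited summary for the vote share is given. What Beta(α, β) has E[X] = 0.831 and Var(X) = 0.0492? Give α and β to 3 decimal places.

Let s = α+β. The Beta variance is μ(1−μ)/(s+1).
So s+1 = μ(1−μ)/σ² = (0.831×0.169)/0.0492 = 0.140439/0.0492 = 2.8545, giving s = 1.8545.
Then α = μs = 0.831×1.8545 = 1.541 and β = (1−μ)s = 0.169×1.8545 = 0.313.

α = 1.541, β = 0.313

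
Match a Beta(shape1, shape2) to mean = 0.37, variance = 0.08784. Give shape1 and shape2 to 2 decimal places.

Let s = shape1+shape2. The Beta variance is μ(1−μ)/(s+1).
So s+1 = μ(1−μ)/σ² = (0.37×0.63)/0.08784 = 0.2331/0.08784 = 2.6537, giving s = 1.6537.
Then shape1 = μs = 0.37×1.6537 = 0.61 and shape2 = (1−μ)s = 0.63×1.6537 = 1.04.

shape1 = 0.61, shape2 = 1.04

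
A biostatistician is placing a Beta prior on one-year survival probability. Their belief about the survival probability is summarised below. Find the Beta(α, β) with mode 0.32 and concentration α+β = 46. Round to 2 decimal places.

α = 15.08, β = 30.92

Mode = (α−1)/(κ−2) with κ = α+β, so α−1 = 0.32·44 = 14.08.
α = 15.08; β = κ − α = 30.92.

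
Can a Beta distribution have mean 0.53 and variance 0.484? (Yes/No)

No

For any Beta, Var(X) < E[X]·(1−E[X]).
Here μ(1−μ) = 0.53×0.47 = 0.2491, and 0.484 ≥ 0.2491.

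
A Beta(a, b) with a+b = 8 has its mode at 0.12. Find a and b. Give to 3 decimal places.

Since the density peak of Beta(a,b) is at (a−1)/(a+b−2),
a = 1 + 0.12(8−2) = 1.720 and b = 8 − 1.720 = 6.280.

a = 1.720, b = 6.280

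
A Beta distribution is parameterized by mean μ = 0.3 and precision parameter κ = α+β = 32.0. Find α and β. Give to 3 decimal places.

α = 9.600, β = 22.400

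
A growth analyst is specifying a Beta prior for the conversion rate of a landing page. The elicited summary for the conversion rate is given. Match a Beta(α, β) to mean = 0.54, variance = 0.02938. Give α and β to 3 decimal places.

α = 4.026, β = 3.429

Write ν = α+β; then α = μν and Var = μ(1−μ)/(ν+1).
ν = μ(1−μ)/Var − 1 = 0.2484/0.02938 − 1 = 7.4547.
α = 0.54·7.4547 = 4.026, β = 0.46·7.4547 = 3.429.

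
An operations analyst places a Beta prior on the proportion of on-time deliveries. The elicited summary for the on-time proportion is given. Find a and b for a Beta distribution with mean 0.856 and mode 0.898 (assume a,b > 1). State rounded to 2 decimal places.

Let s = a+b. Mean gives a = μs = 0.856s; mode gives (a−1)/(s−2) = 0.898.
Substituting: 0.856s − 1 = 0.898(s−2) = 0.898s − 1.796, so -0.042s = -0.796 and s = 18.9524.
Then a = 0.856×18.9524 = 16.22 and b = s−a = 2.73.

a = 16.22, b = 2.73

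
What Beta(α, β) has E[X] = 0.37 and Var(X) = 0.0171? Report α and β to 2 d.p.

α = 4.67, β = 7.96

Write ν = α+β; then α = μν and Var = μ(1−μ)/(ν+1).
ν = μ(1−μ)/Var − 1 = 0.2331/0.0171 − 1 = 12.6316.
α = 0.37·12.6316 = 4.67, β = 0.63·12.6316 = 7.96.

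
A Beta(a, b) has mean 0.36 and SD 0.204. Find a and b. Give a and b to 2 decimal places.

a = 1.63, b = 2.90

Variance = 0.204² = 0.041616. The moment-matching identity a+b = μ(1−μ)/Var − 1 gives
a+b = 0.2304/0.041616 − 1 = 4.5363, so a = μ·4.5363 = 1.63 and b = (1−μ)·4.5363 = 2.90.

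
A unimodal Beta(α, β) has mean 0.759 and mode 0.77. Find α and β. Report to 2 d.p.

α = 37.26, β = 11.83

With s = α+β: μ = α/s and mode = (α−1)/(s−2). Eliminating α = μs,
μs − 1 = m(s−2) ⇒ s(μ−m) = 1−2m ⇒ s = -0.54/-0.011 = 49.0909.
So α = μs = 37.26, β = (1−μ)s = 11.83.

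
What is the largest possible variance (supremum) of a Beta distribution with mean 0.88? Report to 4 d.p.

0.1056

Var = μ(1−μ)/(α+β+1), which approaches μ(1−μ) as α+β → 0.
So the supremum is μ(1−μ) = 0.88×0.12 = 0.1056.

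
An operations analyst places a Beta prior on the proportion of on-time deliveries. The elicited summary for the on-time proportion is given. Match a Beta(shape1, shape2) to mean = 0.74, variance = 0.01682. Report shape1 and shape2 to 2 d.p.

shape1 = 7.72, shape2 = 2.71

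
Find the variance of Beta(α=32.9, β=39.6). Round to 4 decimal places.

0.0034

Var = αβ/[(α+β)²(α+β+1)] = (32.9×39.6)/(72.5²×73.5) = 1302.84/386334.375 = 0.0034.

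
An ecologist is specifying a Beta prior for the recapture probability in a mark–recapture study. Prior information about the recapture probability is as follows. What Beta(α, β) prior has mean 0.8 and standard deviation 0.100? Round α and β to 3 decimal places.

α = 12.000, β = 3.000

σ² = 0.100² = 0.010000.
With s = α+β, Var = μ(1−μ)/(s+1), so s+1 = (0.8×0.2)/0.010000 = 16.0000 and s = 15.0000.
α = μs = 12.000, β = (1−μ)s = 3.000.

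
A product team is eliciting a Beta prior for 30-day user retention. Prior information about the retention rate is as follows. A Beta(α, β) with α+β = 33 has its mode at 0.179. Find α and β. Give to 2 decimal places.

For α,β>1 the mode is (α−1)/(α+β−2), so α = mode·(κ−2)+1 = 0.179×31+1 = 6.55.
And β = (1−mode)·(κ−2)+1 = 0.821×31+1 = 26.45.

α = 6.55, β = 26.45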